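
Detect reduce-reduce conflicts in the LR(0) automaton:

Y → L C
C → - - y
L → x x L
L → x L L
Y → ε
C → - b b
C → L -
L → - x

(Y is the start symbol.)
Augment with Y' → Y and build the canonical LR(0) collection (I0 = CLOSURE({[Y' → . Y]}), then GOTO on every symbol after a dot until no new states appear). It has 18 states:
  I0: { [L → . - x], [L → . x L L], [L → . x x L], [Y → . L C], [Y → .], [Y' → . Y] }  — shift, reduce
  I1: { [L → - . x] }  — shift
  I2: { [C → . - - y], [C → . - b b], [C → . L -], [L → . - x], [L → . x L L], [L → . x x L], [Y → L . C] }  — shift
  I3: { [Y' → Y .] }  — accept
  I4: { [L → . - x], [L → . x L L], [L → . x x L], [L → x . L L], [L → x . x L] }  — shift
  I5: { [L → . - x], [L → . x L L], [L → . x x L], [L → x L . L] }  — shift
  I6: { [L → . - x], [L → . x L L], [L → . x x L], [L → x . L L], [L → x . x L], [L → x x . L] }  — shift
  I7: { [L → . - x], [L → . x L L], [L → . x x L], [L → x L . L], [L → x x L .] }  — shift, reduce
  I8: { [L → x L L .] }  — reduce
  I9: { [C → - . - y], [C → - . b b], [L → - . x] }  — shift
  I10: { [Y → L C .] }  — reduce
  I11: { [C → L . -] }  — shift
  I12: { [C → L - .] }  — reduce
  I13: { [C → - - . y] }  — shift
  I14: { [C → - b . b] }  — shift
  I15: { [L → - x .] }  — reduce
  I16: { [C → - b b .] }  — reduce
  I17: { [C → - - y .] }  — reduce

No state contains more than one complete item.

Answer: No reduce-reduce conflicts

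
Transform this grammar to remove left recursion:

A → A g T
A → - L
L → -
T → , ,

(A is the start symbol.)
A is directly left-recursive. The standard transformation for
  A → A α₁ | ... | A α_m | β₁ | ... | β_n
is
  A  → β₁ A' | ... | β_n A'
  A' → α₁ A' | ... | α_m A' | ε

A → - L becomes A → - L A'
A → A g T becomes A' → g T A'
Add A' → ε

Productions for other non-terminals are unchanged:
  L → -
  T → , ,

Resulting grammar:
A → - L A'
A' → g T A'
A' → ε
L → -
T → , ,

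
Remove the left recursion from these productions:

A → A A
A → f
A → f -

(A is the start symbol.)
A → f A'
A → f - A'
A' → A A'
A' → ε

A is directly left-recursive. The standard transformation for
  A → A α₁ | ... | A α_m | β₁ | ... | β_n
is
  A  → β₁ A' | ... | β_n A'
  A' → α₁ A' | ... | α_m A' | ε

A → f becomes A → f A'
A → f - becomes A → f - A'
A → A A becomes A' → A A'
Add A' → ε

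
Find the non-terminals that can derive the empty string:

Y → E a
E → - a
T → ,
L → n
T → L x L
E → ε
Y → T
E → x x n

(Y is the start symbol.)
{ 'E' }

A non-terminal is nullable if it can derive ε (the empty string): either it has an ε-production, or it has a production whose right-hand side consists entirely of nullable non-terminals.

ε-productions: E → ε
So E is immediately nullable.
No further non-terminal can be added: every production for the remaining non-terminals contains a terminal or a non-nullable non-terminal.
Nullable = { 'E' }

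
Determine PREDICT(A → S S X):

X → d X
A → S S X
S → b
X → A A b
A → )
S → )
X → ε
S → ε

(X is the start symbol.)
PREDICT(A → S S X) = (FIRST(RHS) \ {ε}) ∪ (FOLLOW(A) if ε ∈ FIRST(RHS), i.e. RHS ⇒* ε)
FIRST(S) = { ')', 'b', ε }
FIRST(X) = { ')', 'b', 'd', ε }
FIRST(S S X) = { ')', 'b', 'd', ε }
ε ∈ FIRST(S S X) (the right-hand side is nullable), so add FOLLOW(A) = { ')', 'b', 'd' }
PREDICT(A → S S X) = { ')', 'b', 'd' }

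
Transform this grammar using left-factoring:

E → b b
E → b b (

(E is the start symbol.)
Left-factoring transforms A → αβ₁ | αβ₂ into A → αA' and A' → β₁ | β₂
(α is the longest common prefix among the alternatives). Repeat until
no nonterminal has two alternatives with a common prefix.

Round 1: E has alternatives sharing prefix 'b b'. Introduce E': E → b b E'
  Add: E' → ε
  Add: E' → (

No remaining common prefixes — done.

Resulting grammar:
E → b b E'
E' → ε
E' → (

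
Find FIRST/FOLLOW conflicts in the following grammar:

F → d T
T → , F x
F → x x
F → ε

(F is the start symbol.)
Yes. F → x x with FOLLOW(F) on { 'x' }

Nullable non-terminals: F.

F: nullable alternative(s) F → ε; FOLLOW(F) = { $, 'x' }
  F → d T: FIRST \ {ε} = { 'd' } — disjoint from FOLLOW(F)
  F → x x: FIRST \ {ε} = { 'x' } — overlaps FOLLOW(F) on { 'x' }: CONFLICT
  F → ε: FIRST \ {ε} = { } — this is the only nullable alternative, skip

T has no nullable alternative, so no FIRST/FOLLOW check is needed there.

So the grammar has 1 FIRST/FOLLOW conflict (marked CONFLICT above).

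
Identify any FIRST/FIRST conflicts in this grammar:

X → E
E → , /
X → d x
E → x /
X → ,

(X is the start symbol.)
Yes. X → E / X → ',' on { ',' }

A FIRST/FIRST conflict occurs when two productions N → α and N → β for the same non-terminal have FIRST(α) ∩ FIRST(β) ≠ ∅ (with ε ∈ FIRST of a nullable right-hand side, so two nullable alternatives also conflict).

FIRST sets of the non-terminals at (or reachable through a nullable prefix from) the front of some alternative:
  FIRST(E) = { ',', 'x' }

Productions for X:
  X → E: FIRST = { ',', 'x' }
  X → d x: FIRST = { 'd' }
  X → ,: FIRST = { ',' }
Productions for E:
  E → , /: FIRST = { ',' }
  E → x /: FIRST = { 'x' }

Conflict for X: X → E and X → ,
  Overlap: { ',' }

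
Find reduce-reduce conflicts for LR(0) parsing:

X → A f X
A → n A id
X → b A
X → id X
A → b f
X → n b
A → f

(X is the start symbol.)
Yes — I15: [A → b f .] vs [A → f .]

A reduce-reduce conflict occurs when an LR(0) state has two complete items [A → α .] and [B → β .] — both call for a reduction, and with no lookahead the parser cannot choose between them.

Augment with X' → X and build the canonical LR(0) collection (I0 = CLOSURE({[X' → . X]}), then GOTO on every symbol after a dot until no new states appear). It has 18 states:
  I0: { [A → . b f], [A → . f], [A → . n A id], [X → . A f X], [X → . b A], [X → . id X], [X → . n b], [X' → . X] }  — shift
  I1: { [X → A . f X] }  — shift
  I2: { [X' → X .] }  — accept
  I3: { [A → . b f], [A → . f], [A → . n A id], [A → b . f], [X → b . A] }  — shift
  I4: { [A → f .] }  — reduce
  I5: { [A → . b f], [A → . f], [A → . n A id], [X → . A f X], [X → . b A], [X → . id X], [X → . n b], [X → id . X] }  — shift
  I6: { [A → . b f], [A → . f], [A → . n A id], [A → n . A id], [X → n . b] }  — shift
  I7: { [A → n A . id] }  — shift
  I8: { [A → b . f], [X → n b .] }  — shift, reduce
  I9: { [A → . b f], [A → . f], [A → . n A id], [A → n . A id] }  — shift
  I10: { [A → b . f] }  — shift
  I11: { [A → b f .] }  — reduce
  I12: { [A → n A id .] }  — reduce
  I13: { [X → id X .] }  — reduce
  I14: { [X → b A .] }  — reduce
  I15: { [A → b f .], [A → f .] }  — 2 reduces
  I16: { [A → . b f], [A → . f], [A → . n A id], [X → . A f X], [X → . b A], [X → . id X], [X → . n b], [X → A f . X] }  — shift
  I17: { [X → A f X .] }  — reduce

I15 contains complete items [A → b f .], [A → f .] — reduce-reduce conflict.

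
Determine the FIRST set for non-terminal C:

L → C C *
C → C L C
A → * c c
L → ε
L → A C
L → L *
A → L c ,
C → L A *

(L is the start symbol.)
{ '*', 'c' }

To compute FIRST(C), examine every production with C on the left-hand side, reading each right-hand side left to right until a non-nullable symbol is reached.

FIRST sets of the other non-terminals involved (by the same procedure, iterated to a fixed point):
  FIRST(L) = { '*', 'c', ε }
  FIRST(A) = { '*', 'c' }

From C → C L C:
  - C is the symbol being defined: contributes nothing new
    C is not nullable, so stop
From C → L A *:
  - L is a non-terminal: add FIRST(L) \ {ε} = { '*', 'c' }
    L is nullable, so continue to the next symbol
  - A is a non-terminal: add FIRST(A) \ {ε} = { '*', 'c' }
    A is not nullable, so stop

Collecting: FIRST(C) = { '*', 'c' }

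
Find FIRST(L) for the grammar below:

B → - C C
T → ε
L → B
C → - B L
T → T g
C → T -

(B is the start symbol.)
{ '-' }

FIRST sets of the other non-terminals involved (by the same procedure, iterated to a fixed point):
  FIRST(B) = { '-' }

From L → B:
  - B is a non-terminal: add FIRST(B) \ {ε} = { '-' }
    B is not nullable, so stop

Collecting: FIRST(L) = { '-' }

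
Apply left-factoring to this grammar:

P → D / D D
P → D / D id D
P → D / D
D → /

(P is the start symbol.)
Left-factoring transforms A → αβ₁ | αβ₂ into A → αA' and A' → β₁ | β₂
(α is the longest common prefix among the alternatives). Repeat until
no nonterminal has two alternatives with a common prefix.

Round 1: P has alternatives sharing prefix 'D / D'. Introduce P': P → D / D P'
  Add: P' → D
  Add: P' → id D
  Add: P' → ε

No remaining common prefixes — done.

Resulting grammar:
P → D / D P'
P' → D
P' → id D
P' → ε
D → /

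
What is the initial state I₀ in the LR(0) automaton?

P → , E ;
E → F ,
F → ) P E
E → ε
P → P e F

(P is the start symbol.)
First, augment the grammar with P' → P
I₀ = CLOSURE({ [P' → . P] }):
  [P' → . P] has the dot before P: add [P → . , E ;], [P → . P e F]
No further items can be added.

I₀ = { [P → . , E ;], [P → . P e F], [P' → . P] }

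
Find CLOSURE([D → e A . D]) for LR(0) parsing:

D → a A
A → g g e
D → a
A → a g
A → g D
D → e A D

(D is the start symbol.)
{ [D → . a A], [D → . a], [D → . e A D], [D → e A . D] }

Start with: [D → e A . D]
  [D → e A . D] has the dot before D: add [D → . a A], [D → . a], [D → . e A D]
No further items can be added.

CLOSURE = { [D → . a A], [D → . a], [D → . e A D], [D → e A . D] }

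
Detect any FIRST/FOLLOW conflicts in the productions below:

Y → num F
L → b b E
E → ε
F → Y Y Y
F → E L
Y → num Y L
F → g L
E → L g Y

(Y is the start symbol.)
Yes. E → L g Y with FOLLOW(E) on { 'b' }

Nullable non-terminals: E.
FIRST sets used below: FIRST(L) = { 'b' }

E: nullable alternative(s) E → ε; FOLLOW(E) = { $, 'b', 'g', 'num' }
  E → ε: FIRST \ {ε} = { } — this is the only nullable alternative, skip
  E → L g Y: FIRST \ {ε} = { 'b' } — overlaps FOLLOW(E) on { 'b' }: CONFLICT

F, L, Y have no nullable alternative, so no FIRST/FOLLOW check is needed there.

So the grammar has 1 FIRST/FOLLOW conflict (marked CONFLICT above).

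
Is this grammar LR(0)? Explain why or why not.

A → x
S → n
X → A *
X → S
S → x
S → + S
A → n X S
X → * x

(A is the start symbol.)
No. Shift-reduce conflict between [S → n .] and [A → . n X S]

A grammar is LR(0) if no state in the canonical LR(0) collection has:
  - both a shift item (dot before a terminal) and a complete item (shift-reduce conflict), or
  - two or more complete items (reduce-reduce conflict; the accept item [A' → A .] counts as a complete item here).

Augment with A' → A and build the canonical LR(0) collection (I0 = CLOSURE({[A' → . A]}), then GOTO on every symbol after a dot until no new states appear). It has 17 states:
  I0: { [A → . n X S], [A → . x], [A' → . A] }  — shift
  I1: { [A' → A .] }  — accept
  I2: { [A → . n X S], [A → . x], [A → n . X S], [S → . + S], [S → . n], [S → . x], [X → . * x], [X → . A *], [X → . S] }  — shift
  I3: { [A → x .] }  — reduce
  I4: { [X → * . x] }  — shift
  I5: { [S → + . S], [S → . + S], [S → . n], [S → . x] }  — shift
  I6: { [X → A . *] }  — shift
  I7: { [X → S .] }  — reduce
  I8: { [A → n X . S], [S → . + S], [S → . n], [S → . x] }  — shift
  I9: { [A → . n X S], [A → . x], [A → n . X S], [S → . + S], [S → . n], [S → . x], [S → n .], [X → . * x], [X → . A *], [X → . S] }  — shift, reduce
  I10: { [A → x .], [S → x .] }  — 2 reduces
  I11: { [A → n X S .] }  — reduce
  I12: { [S → n .] }  — reduce
  I13: { [S → x .] }  — reduce
  I14: { [X → A * .] }  — reduce
  I15: { [S → + S .] }  — reduce
  I16: { [X → * x .] }  — reduce

Conflict in state I9:
  Shift-reduce conflict between [S → n .] and [A → . n X S]
So the grammar is NOT LR(0).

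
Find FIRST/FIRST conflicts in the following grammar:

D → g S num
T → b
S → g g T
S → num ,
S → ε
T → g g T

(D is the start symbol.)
No FIRST/FIRST conflicts.

A FIRST/FIRST conflict occurs when two productions N → α and N → β for the same non-terminal have FIRST(α) ∩ FIRST(β) ≠ ∅ (with ε ∈ FIRST of a nullable right-hand side, so two nullable alternatives also conflict).

Productions for T:
  T → b: FIRST = { 'b' }
  T → g g T: FIRST = { 'g' }
Productions for S:
  S → g g T: FIRST = { 'g' }
  S → num ,: FIRST = { 'num' }
  S → ε: FIRST = { ε }
D has only one production, so no FIRST/FIRST conflict is possible there.

All alternatives of each non-terminal have pairwise disjoint FIRST sets.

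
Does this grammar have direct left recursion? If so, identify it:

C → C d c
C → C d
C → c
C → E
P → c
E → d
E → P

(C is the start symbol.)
Direct left recursion occurs when N → N α for some non-terminal N (the right-hand side begins with the left-hand side itself).

C → C d c: LEFT RECURSIVE (starts with C)
C → C d: LEFT RECURSIVE (starts with C)
C → c: starts with c
C → E: starts with E
P → c: starts with c
E → d: starts with d
E → P: starts with P

The grammar has direct left recursion on: C.

Answer: Yes, C is left-recursive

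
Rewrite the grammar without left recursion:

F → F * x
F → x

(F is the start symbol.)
F → x F'
F' → * x F'
F' → ε

F is directly left-recursive. The standard transformation for
  A → A α₁ | ... | A α_m | β₁ | ... | β_n
is
  A  → β₁ A' | ... | β_n A'
  A' → α₁ A' | ... | α_m A' | ε

F → x becomes F → x F'
F → F * x becomes F' → * x F'
Add F' → ε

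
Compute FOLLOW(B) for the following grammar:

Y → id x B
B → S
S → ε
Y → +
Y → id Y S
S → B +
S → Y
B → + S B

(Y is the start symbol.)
To compute FOLLOW(B), find every occurrence of B on a right-hand side N → α B β: add FIRST(β) \ {ε}, and if β is empty or nullable also add FOLLOW(N). Iterate to a fixed point.

In Y → id x B: B is at the end, add FOLLOW(Y)
In S → B +: B is followed by '+', add FIRST('+') \ {ε} = { '+' }
In B → + S B: B is at the end; this adds FOLLOW(B) to itself — nothing new

The FOLLOW sets referred to above (computed the same way, to a fixed point):
  FOLLOW(Y) = { $, '+', 'id' }

Taking the union: FOLLOW(B) = { $, '+', 'id' }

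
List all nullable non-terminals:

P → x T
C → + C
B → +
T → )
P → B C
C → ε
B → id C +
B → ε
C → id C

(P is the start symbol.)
A non-terminal is nullable if it can derive ε (the empty string): either it has an ε-production, or it has a production whose right-hand side consists entirely of nullable non-terminals.

ε-productions: C → ε, B → ε
So C, B are immediately nullable.
P → B C: every symbol on the right is nullable, so P is nullable too.
No further non-terminal can be added: every production for the remaining non-terminals contains a terminal or a non-nullable non-terminal.
Nullable = { 'B', 'C', 'P' }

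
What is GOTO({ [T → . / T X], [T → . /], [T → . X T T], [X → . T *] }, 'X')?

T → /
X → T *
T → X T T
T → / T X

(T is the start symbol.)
GOTO(I, 'X') = CLOSURE({ [A → αX.β] : [A → α.Xβ] ∈ I, X = 'X' })

Items with dot before 'X', with the dot advanced:
  [T → . X T T] → [T → X . T T]
Closure of the advanced items:
  [T → X . T T] has the dot before T: add [T → . /], [T → . X T T], [T → . / T X]
  [T → . X T T] has the dot before X: add [X → . T *]

GOTO = { [T → . / T X], [T → . /], [T → . X T T], [T → X . T T], [X → . T *] }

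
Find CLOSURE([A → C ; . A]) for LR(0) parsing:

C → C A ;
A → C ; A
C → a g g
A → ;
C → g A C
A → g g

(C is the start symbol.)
To compute CLOSURE, for each item [A → α.Bβ] where B is a non-terminal, add [B → .γ] for all productions B → γ; repeat for the newly added items until nothing changes.

Start with: [A → C ; . A]
  [A → C ; . A] has the dot before A: add [A → . C ; A], [A → . ;], [A → . g g]
  [A → . C ; A] has the dot before C: add [C → . C A ;], [C → . a g g], [C → . g A C]
No further items can be added.

CLOSURE = { [A → . ;], [A → . C ; A], [A → . g g], [A → C ; . A], [C → . C A ;], [C → . a g g], [C → . g A C] }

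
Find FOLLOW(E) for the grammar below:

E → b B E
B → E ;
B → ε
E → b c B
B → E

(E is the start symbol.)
{ $, ';', 'b' }

To compute FOLLOW(E), find every occurrence of E on a right-hand side N → α E β: add FIRST(β) \ {ε}, and if β is empty or nullable also add FOLLOW(N). Iterate to a fixed point.

E is the start symbol, so $ ∈ FOLLOW(E).
In E → b B E: E is at the end; this adds FOLLOW(E) to itself — nothing new
In B → E ;: E is followed by ';', add FIRST(';') \ {ε} = { ';' }
In B → E: E is at the end, add FOLLOW(B)

The FOLLOW sets referred to above (computed the same way, to a fixed point):
  FOLLOW(B) = { $, ';', 'b' }

Taking the union: FOLLOW(E) = { $, ';', 'b' }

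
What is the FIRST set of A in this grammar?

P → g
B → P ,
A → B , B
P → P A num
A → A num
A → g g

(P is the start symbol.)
To compute FIRST(A), examine every production with A on the left-hand side, reading each right-hand side left to right until a non-nullable symbol is reached.

FIRST sets of the other non-terminals involved (by the same procedure, iterated to a fixed point):
  FIRST(B) = { 'g' }

From A → B , B:
  - B is a non-terminal: add FIRST(B) \ {ε} = { 'g' }
    B is not nullable, so stop
From A → A num:
  - A is the symbol being defined: contributes nothing new
    A is not nullable, so stop
From A → g g:
  - g is a terminal: add 'g' and stop

Collecting: FIRST(A) = { 'g' }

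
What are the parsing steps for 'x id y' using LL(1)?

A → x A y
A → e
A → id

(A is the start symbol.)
LL(1) parsing maintains a stack (initially the start symbol over $) and the input. At each step: if the stack top is a terminal, match it against the current input token; if it is a non-terminal N, replace it with the RHS of M[N, lookahead] (the unique production whose predict set contains the lookahead).

Stack is shown with the top on the left.

Stack    Input     Action
-------------------------
A $      x id y $  output A → x A y
x A y $  x id y $  match 'x'
A y $    id y $    output A → id
id y $   id y $    match 'id'
y $      y $       match 'y'
$        $         accept

The string is accepted.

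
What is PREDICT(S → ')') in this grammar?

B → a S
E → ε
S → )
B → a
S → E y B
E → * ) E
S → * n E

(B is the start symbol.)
PREDICT(S → ')') = (FIRST(RHS) \ {ε}) ∪ (FOLLOW(S) if ε ∈ FIRST(RHS), i.e. RHS ⇒* ε)
FIRST(')') = { ')' }
ε ∉ FIRST(')'), so FOLLOW(S) is not added.
PREDICT(S → ')') = { ')' }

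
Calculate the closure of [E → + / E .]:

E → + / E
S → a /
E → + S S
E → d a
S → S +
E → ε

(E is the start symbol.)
{ [E → + / E .] }

To compute CLOSURE, for each item [A → α.Bβ] where B is a non-terminal, add [B → .γ] for all productions B → γ; repeat for the newly added items until nothing changes.

Start with: [E → + / E .]
The dot is at the end, so nothing is added.

CLOSURE = { [E → + / E .] }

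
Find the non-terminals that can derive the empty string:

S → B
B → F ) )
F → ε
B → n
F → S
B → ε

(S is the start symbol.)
A non-terminal is nullable if it can derive ε (the empty string): either it has an ε-production, or it has a production whose right-hand side consists entirely of nullable non-terminals.

ε-productions: F → ε, B → ε
So F, B are immediately nullable.
S → B: every symbol on the right is nullable, so S is nullable too.
Every non-terminal is now nullable.
Nullable = { 'B', 'F', 'S' }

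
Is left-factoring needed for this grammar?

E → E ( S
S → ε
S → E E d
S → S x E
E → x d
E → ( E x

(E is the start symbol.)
Left-factoring is needed when two productions for the same non-terminal
share a common prefix on the right-hand side.

Productions for E:
  E → E ( S
  E → x d
  E → ( E x
Productions for S:
  S → ε
  S → E E d
  S → S x E

No common prefixes found.

Answer: No, left-factoring is not needed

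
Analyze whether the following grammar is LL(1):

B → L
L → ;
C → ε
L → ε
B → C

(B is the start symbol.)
No. Predict set conflict for B: { $ }

Relevant sets:
  FIRST(L) = { ';', ε }
  FIRST(C) = { ε }
  FOLLOW(B) = { $ }
  FOLLOW(L) = { $ }

For B:
  PREDICT(B → L) = { $, ';' }
  PREDICT(B → C) = { $ }
For L:
  PREDICT(L → ';') = { ';' }
  PREDICT(L → ε) = { $ }
C has a single production, so nothing to check there.

Conflict found: Predict set conflict for B: { $ }
The grammar is NOT LL(1).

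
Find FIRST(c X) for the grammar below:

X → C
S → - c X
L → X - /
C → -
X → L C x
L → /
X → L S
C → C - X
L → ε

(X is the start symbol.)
To compute FIRST(c X), process the symbols left to right:
Symbol c is a terminal. Add 'c' and stop.
FIRST(c X) = { 'c' }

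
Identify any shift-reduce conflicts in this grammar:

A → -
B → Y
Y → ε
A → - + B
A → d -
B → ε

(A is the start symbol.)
Yes — I1: [A → - .] vs [A → - . + B]

A shift-reduce conflict occurs when an LR(0) state has both:
  - a complete (reduce) item [A → α .] (dot at the end), and
  - a shift item [B → β . c γ] (dot before a terminal).

Augment with A' → A and build the canonical LR(0) collection (I0 = CLOSURE({[A' → . A]}), then GOTO on every symbol after a dot until no new states appear). It has 8 states:
  I0: { [A → . - + B], [A → . -], [A → . d -], [A' → . A] }  — shift
  I1: { [A → - . + B], [A → - .] }  — shift, reduce
  I2: { [A' → A .] }  — accept
  I3: { [A → d . -] }  — shift
  I4: { [A → d - .] }  — reduce
  I5: { [A → - + . B], [B → . Y], [B → .], [Y → .] }  — 2 reduces
  I6: { [A → - + B .] }  — reduce
  I7: { [B → Y .] }  — reduce

I1 contains reduce item [A → - .] and shift item [A → - . + B] — shift-reduce conflict.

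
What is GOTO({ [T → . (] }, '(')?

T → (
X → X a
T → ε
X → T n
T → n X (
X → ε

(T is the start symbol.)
{ [T → ( .] }

GOTO(I, '(') = CLOSURE({ [A → αX.β] : [A → α.Xβ] ∈ I, X = '(' })

Items with dot before '(', with the dot advanced:
  [T → . (] → [T → ( .]
Closure adds nothing (no advanced item has the dot before a non-terminal).

GOTO = { [T → ( .] }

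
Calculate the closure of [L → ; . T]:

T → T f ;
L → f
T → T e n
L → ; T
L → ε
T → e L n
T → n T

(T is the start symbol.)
Start with: [L → ; . T]
  [L → ; . T] has the dot before T: add [T → . T f ;], [T → . T e n], [T → . e L n], [T → . n T]
No further items can be added.

CLOSURE = { [L → ; . T], [T → . T e n], [T → . T f ;], [T → . e L n], [T → . n T] }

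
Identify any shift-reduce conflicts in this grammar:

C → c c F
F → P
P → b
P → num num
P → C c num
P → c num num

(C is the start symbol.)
Augment with C' → C and build the canonical LR(0) collection (I0 = CLOSURE({[C' → . C]}), then GOTO on every symbol after a dot until no new states appear). It has 15 states:
  I0: { [C → . c c F], [C' → . C] }  — shift
  I1: { [C' → C .] }  — accept
  I2: { [C → c . c F] }  — shift
  I3: { [C → . c c F], [C → c c . F], [F → . P], [P → . C c num], [P → . b], [P → . c num num], [P → . num num] }  — shift
  I4: { [P → C . c num] }  — shift
  I5: { [C → c c F .] }  — reduce
  I6: { [F → P .] }  — reduce
  I7: { [P → b .] }  — reduce
  I8: { [C → c . c F], [P → c . num num] }  — shift
  I9: { [P → num . num] }  — shift
  I10: { [P → num num .] }  — reduce
  I11: { [P → c num . num] }  — shift
  I12: { [P → c num num .] }  — reduce
  I13: { [P → C c . num] }  — shift
  I14: { [P → C c num .] }  — reduce

No state contains both a complete item and a shift item.

Answer: No shift-reduce conflicts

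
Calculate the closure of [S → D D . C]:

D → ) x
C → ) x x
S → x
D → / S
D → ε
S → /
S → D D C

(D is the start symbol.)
Start with: [S → D D . C]
  [S → D D . C] has the dot before C: add [C → . ) x x]
No further items can be added.

CLOSURE = { [C → . ) x x], [S → D D . C] }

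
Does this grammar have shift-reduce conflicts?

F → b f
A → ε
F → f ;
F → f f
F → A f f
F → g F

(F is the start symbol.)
Yes — I0: [A → .] vs [F → . b f]; I5: [A → .] vs [F → . b f]

Augment with F' → F and build the canonical LR(0) collection (I0 = CLOSURE({[F' → . F]}), then GOTO on every symbol after a dot until no new states appear). It has 12 states:
  I0: { [A → .], [F → . A f f], [F → . b f], [F → . f ;], [F → . f f], [F → . g F], [F' → . F] }  — shift, reduce
  I1: { [F → A . f f] }  — shift
  I2: { [F' → F .] }  — accept
  I3: { [F → b . f] }  — shift
  I4: { [F → f . ;], [F → f . f] }  — shift
  I5: { [A → .], [F → . A f f], [F → . b f], [F → . f ;], [F → . f f], [F → . g F], [F → g . F] }  — shift, reduce
  I6: { [F → g F .] }  — reduce
  I7: { [F → f ; .] }  — reduce
  I8: { [F → f f .] }  — reduce
  I9: { [F → b f .] }  — reduce
  I10: { [F → A f . f] }  — shift
  I11: { [F → A f f .] }  — reduce

I0 contains reduce item [A → .] and shift items [F → . b f], [F → . f ;], [F → . f f], [F → . g F] — shift-reduce conflict.
I5 contains reduce item [A → .] and shift items [F → . b f], [F → . f ;], [F → . f f], [F → . g F] — shift-reduce conflict.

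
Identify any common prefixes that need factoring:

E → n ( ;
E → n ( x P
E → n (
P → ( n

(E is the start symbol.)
Yes, E has productions with common prefix 'n ('

Left-factoring is needed when two productions for the same non-terminal
share a common prefix on the right-hand side.

Productions for E:
  E → n ( ;
  E → n ( x P
  E → n (

Found common prefix 'n (' in productions for E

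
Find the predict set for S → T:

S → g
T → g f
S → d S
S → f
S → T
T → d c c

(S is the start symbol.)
{ 'd', 'g' }

PREDICT(S → T) = (FIRST(RHS) \ {ε}) ∪ (FOLLOW(S) if ε ∈ FIRST(RHS), i.e. RHS ⇒* ε)
FIRST(T) = { 'd', 'g' }
FIRST(T) = { 'd', 'g' }
ε ∉ FIRST(T), so FOLLOW(S) is not added.
PREDICT(S → T) = { 'd', 'g' }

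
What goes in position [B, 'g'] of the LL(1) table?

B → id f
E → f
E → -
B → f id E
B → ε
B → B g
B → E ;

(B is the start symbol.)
To find M[B, 'g'], we find productions for B where 'g' is in the predict set (PREDICT(N → α) = (FIRST(α) \ {ε}) ∪ (FOLLOW(N) if α ⇒* ε)).

Relevant sets:
  FIRST(B) = { '-', 'f', 'g', 'id', ε }
  FIRST(E) = { '-', 'f' }
  FOLLOW(B) = { $, 'g' }

B → id f: PREDICT = { 'id' }
B → f id E: PREDICT = { 'f' }
B → ε: PREDICT = { $, 'g' }
  'g' is in predict set, so this production goes in M[B, 'g']
B → B g: PREDICT = { '-', 'f', 'g', 'id' }
  'g' is in predict set, so this production goes in M[B, 'g']
B → E ;: PREDICT = { '-', 'f' }

M[B, 'g'] = B → ε, B → B g  (a multiply-defined cell — the grammar is not LL(1))

Answer: B → ε, B → B g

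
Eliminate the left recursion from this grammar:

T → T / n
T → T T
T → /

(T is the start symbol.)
T → / T'
T' → / n T'
T' → T T'
T' → ε

T is directly left-recursive. The standard transformation for
  A → A α₁ | ... | A α_m | β₁ | ... | β_n
is
  A  → β₁ A' | ... | β_n A'
  A' → α₁ A' | ... | α_m A' | ε

T → / becomes T → / T'
T → T / n becomes T' → / n T'
T → T T becomes T' → T T'
Add T' → ε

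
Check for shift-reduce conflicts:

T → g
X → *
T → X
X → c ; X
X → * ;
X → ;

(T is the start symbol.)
Yes — I1: [X → * .] vs [X → * . ;]

Augment with T' → T and build the canonical LR(0) collection (I0 = CLOSURE({[T' → . T]}), then GOTO on every symbol after a dot until no new states appear). It has 10 states:
  I0: { [T → . X], [T → . g], [T' → . T], [X → . * ;], [X → . *], [X → . ;], [X → . c ; X] }  — shift
  I1: { [X → * . ;], [X → * .] }  — shift, reduce
  I2: { [X → ; .] }  — reduce
  I3: { [T' → T .] }  — accept
  I4: { [T → X .] }  — reduce
  I5: { [X → c . ; X] }  — shift
  I6: { [T → g .] }  — reduce
  I7: { [X → . * ;], [X → . *], [X → . ;], [X → . c ; X], [X → c ; . X] }  — shift
  I8: { [X → c ; X .] }  — reduce
  I9: { [X → * ; .] }  — reduce

I1 contains reduce item [X → * .] and shift item [X → * . ;] — shift-reduce conflict.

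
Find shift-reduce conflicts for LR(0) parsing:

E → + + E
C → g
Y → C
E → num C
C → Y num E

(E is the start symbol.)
Augment with E' → E and build the canonical LR(0) collection (I0 = CLOSURE({[E' → . E]}), then GOTO on every symbol after a dot until no new states appear). It has 11 states:
  I0: { [E → . + + E], [E → . num C], [E' → . E] }  — shift
  I1: { [E → + . + E] }  — shift
  I2: { [E' → E .] }  — accept
  I3: { [C → . Y num E], [C → . g], [E → num . C], [Y → . C] }  — shift
  I4: { [E → num C .], [Y → C .] }  — 2 reduces
  I5: { [C → Y . num E] }  — shift
  I6: { [C → g .] }  — reduce
  I7: { [C → Y num . E], [E → . + + E], [E → . num C] }  — shift
  I8: { [C → Y num E .] }  — reduce
  I9: { [E → + + . E], [E → . + + E], [E → . num C] }  — shift
  I10: { [E → + + E .] }  — reduce

No state contains both a complete item and a shift item.

Answer: No shift-reduce conflicts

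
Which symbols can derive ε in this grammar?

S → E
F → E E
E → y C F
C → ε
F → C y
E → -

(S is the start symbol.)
ε-productions: C → ε
So C is immediately nullable.
No further non-terminal can be added: every production for the remaining non-terminals contains a terminal or a non-nullable non-terminal.
Nullable = { 'C' }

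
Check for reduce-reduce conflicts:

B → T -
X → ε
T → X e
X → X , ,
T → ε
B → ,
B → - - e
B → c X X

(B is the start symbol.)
A reduce-reduce conflict occurs when an LR(0) state has two complete items [A → α .] and [B → β .] — both call for a reduction, and with no lookahead the parser cannot choose between them.

Augment with B' → B and build the canonical LR(0) collection (I0 = CLOSURE({[B' → . B]}), then GOTO on every symbol after a dot until no new states appear). It has 15 states:
  I0: { [B → . ,], [B → . - - e], [B → . T -], [B → . c X X], [B' → . B], [T → . X e], [T → .], [X → . X , ,], [X → .] }  — shift, 2 reduces
  I1: { [B → , .] }  — reduce
  I2: { [B → - . - e] }  — shift
  I3: { [B' → B .] }  — accept
  I4: { [B → T . -] }  — shift
  I5: { [T → X . e], [X → X . , ,] }  — shift
  I6: { [B → c . X X], [X → . X , ,], [X → .] }  — reduce
  I7: { [B → c X . X], [X → . X , ,], [X → .], [X → X . , ,] }  — shift, reduce
  I8: { [X → X , . ,] }  — shift
  I9: { [B → c X X .], [X → X . , ,] }  — shift, reduce
  I10: { [X → X , , .] }  — reduce
  I11: { [T → X e .] }  — reduce
  I12: { [B → T - .] }  — reduce
  I13: { [B → - - . e] }  — shift
  I14: { [B → - - e .] }  — reduce

I0 contains complete items [T → .], [X → .] — reduce-reduce conflict.

Answer: Yes — I0: [T → .] vs [X → .]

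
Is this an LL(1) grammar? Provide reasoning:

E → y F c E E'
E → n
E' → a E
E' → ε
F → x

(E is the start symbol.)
No. Predict set conflict for E': { 'a' }

Relevant sets:
  FOLLOW(E') = { $, 'a' }

For E:
  PREDICT(E → y F c E E') = { 'y' }
  PREDICT(E → n) = { 'n' }
For E':
  PREDICT(E' → a E) = { 'a' }
  PREDICT(E' → ε) = { $, 'a' }
F has a single production, so nothing to check there.

Conflict found: Predict set conflict for E': { 'a' }
The grammar is NOT LL(1).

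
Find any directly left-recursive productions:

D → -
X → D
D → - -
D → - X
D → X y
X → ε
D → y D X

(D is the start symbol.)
No direct left recursion

D → -: starts with '-'
X → D: starts with D
D → - -: starts with '-'
D → - X: starts with '-'
D → X y: starts with X
X → ε: starts with ε
D → y D X: starts with y

No direct left recursion found.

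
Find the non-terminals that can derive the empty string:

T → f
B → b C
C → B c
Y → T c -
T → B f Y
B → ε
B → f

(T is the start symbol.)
{ 'B' }

A non-terminal is nullable if it can derive ε (the empty string): either it has an ε-production, or it has a production whose right-hand side consists entirely of nullable non-terminals.

ε-productions: B → ε
So B is immediately nullable.
No further non-terminal can be added: every production for the remaining non-terminals contains a terminal or a non-nullable non-terminal.
Nullable = { 'B' }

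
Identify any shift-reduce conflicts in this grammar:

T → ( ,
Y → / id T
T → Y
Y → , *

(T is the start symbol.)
No shift-reduce conflicts

A shift-reduce conflict occurs when an LR(0) state has both:
  - a complete (reduce) item [A → α .] (dot at the end), and
  - a shift item [B → β . c γ] (dot before a terminal).

Augment with T' → T and build the canonical LR(0) collection (I0 = CLOSURE({[T' → . T]}), then GOTO on every symbol after a dot until no new states appear). It has 10 states:
  I0: { [T → . ( ,], [T → . Y], [T' → . T], [Y → . , *], [Y → . / id T] }  — shift
  I1: { [T → ( . ,] }  — shift
  I2: { [Y → , . *] }  — shift
  I3: { [Y → / . id T] }  — shift
  I4: { [T' → T .] }  — accept
  I5: { [T → Y .] }  — reduce
  I6: { [T → . ( ,], [T → . Y], [Y → . , *], [Y → . / id T], [Y → / id . T] }  — shift
  I7: { [Y → / id T .] }  — reduce
  I8: { [Y → , * .] }  — reduce
  I9: { [T → ( , .] }  — reduce

No state contains both a complete item and a shift item.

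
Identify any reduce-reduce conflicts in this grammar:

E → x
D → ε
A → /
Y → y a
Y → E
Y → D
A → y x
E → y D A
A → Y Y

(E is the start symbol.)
No reduce-reduce conflicts

A reduce-reduce conflict occurs when an LR(0) state has two complete items [A → α .] and [B → β .] — both call for a reduction, and with no lookahead the parser cannot choose between them.

Augment with E' → E and build the canonical LR(0) collection (I0 = CLOSURE({[E' → . E]}), then GOTO on every symbol after a dot until no new states appear). It has 15 states:
  I0: { [E → . x], [E → . y D A], [E' → . E] }  — shift
  I1: { [E' → E .] }  — accept
  I2: { [E → x .] }  — reduce
  I3: { [D → .], [E → y . D A] }  — reduce
  I4: { [A → . /], [A → . Y Y], [A → . y x], [D → .], [E → . x], [E → . y D A], [E → y D . A], [Y → . D], [Y → . E], [Y → . y a] }  — shift, reduce
  I5: { [A → / .] }  — reduce
  I6: { [E → y D A .] }  — reduce
  I7: { [Y → D .] }  — reduce
  I8: { [Y → E .] }  — reduce
  I9: { [A → Y . Y], [D → .], [E → . x], [E → . y D A], [Y → . D], [Y → . E], [Y → . y a] }  — shift, reduce
  I10: { [A → y . x], [D → .], [E → y . D A], [Y → y . a] }  — shift, reduce
  I11: { [Y → y a .] }  — reduce
  I12: { [A → y x .] }  — reduce
  I13: { [A → Y Y .] }  — reduce
  I14: { [D → .], [E → y . D A], [Y → y . a] }  — shift, reduce

No state contains more than one complete item.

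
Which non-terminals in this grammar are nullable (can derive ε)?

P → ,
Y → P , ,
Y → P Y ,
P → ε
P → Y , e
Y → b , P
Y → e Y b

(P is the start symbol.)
A non-terminal is nullable if it can derive ε (the empty string): either it has an ε-production, or it has a production whose right-hand side consists entirely of nullable non-terminals.

ε-productions: P → ε
So P is immediately nullable.
No further non-terminal can be added: every production for the remaining non-terminals contains a terminal or a non-nullable non-terminal.
Nullable = { 'P' }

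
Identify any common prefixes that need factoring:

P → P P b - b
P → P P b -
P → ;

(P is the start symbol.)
Yes, P has productions with common prefix 'P P b -'

Left-factoring is needed when two productions for the same non-terminal
share a common prefix on the right-hand side.

Productions for P:
  P → P P b - b
  P → P P b -
  P → ;

Found common prefix 'P P b -' in productions for P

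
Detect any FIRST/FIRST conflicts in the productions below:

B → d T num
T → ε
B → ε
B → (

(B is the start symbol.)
A FIRST/FIRST conflict occurs when two productions N → α and N → β for the same non-terminal have FIRST(α) ∩ FIRST(β) ≠ ∅ (with ε ∈ FIRST of a nullable right-hand side, so two nullable alternatives also conflict).

Productions for B:
  B → d T num: FIRST = { 'd' }
  B → ε: FIRST = { ε }
  B → (: FIRST = { '(' }
T has only one production, so no FIRST/FIRST conflict is possible there.

All alternatives of each non-terminal have pairwise disjoint FIRST sets.

Answer: No FIRST/FIRST conflicts.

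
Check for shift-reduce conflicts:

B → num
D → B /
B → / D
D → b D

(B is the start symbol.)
Augment with B' → B and build the canonical LR(0) collection (I0 = CLOSURE({[B' → . B]}), then GOTO on every symbol after a dot until no new states appear). It has 9 states:
  I0: { [B → . / D], [B → . num], [B' → . B] }  — shift
  I1: { [B → . / D], [B → . num], [B → / . D], [D → . B /], [D → . b D] }  — shift
  I2: { [B' → B .] }  — accept
  I3: { [B → num .] }  — reduce
  I4: { [D → B . /] }  — shift
  I5: { [B → / D .] }  — reduce
  I6: { [B → . / D], [B → . num], [D → . B /], [D → . b D], [D → b . D] }  — shift
  I7: { [D → b D .] }  — reduce
  I8: { [D → B / .] }  — reduce

No state contains both a complete item and a shift item.

Answer: No shift-reduce conflicts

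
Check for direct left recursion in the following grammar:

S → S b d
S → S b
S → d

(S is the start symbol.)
Direct left recursion occurs when N → N α for some non-terminal N (the right-hand side begins with the left-hand side itself).

S → S b d: LEFT RECURSIVE (starts with S)
S → S b: LEFT RECURSIVE (starts with S)
S → d: starts with d

The grammar has direct left recursion on: S.

Answer: Yes, S is left-recursive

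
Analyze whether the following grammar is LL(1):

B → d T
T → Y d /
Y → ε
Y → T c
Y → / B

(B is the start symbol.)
A grammar is LL(1) if for each non-terminal N with multiple productions, the predict sets of those productions are pairwise disjoint, where PREDICT(N → α) = (FIRST(α) \ {ε}) ∪ (FOLLOW(N) if α ⇒* ε).

Relevant sets:
  FIRST(T) = { '/', 'd' }
  FOLLOW(Y) = { 'd' }

For Y:
  PREDICT(Y → ε) = { 'd' }
  PREDICT(Y → T c) = { '/', 'd' }
  PREDICT(Y → '/' B) = { '/' }
B, T have a single production, so nothing to check there.

Conflict found: Predict set conflict for Y: { 'd' }
The grammar is NOT LL(1).

Answer: No. Predict set conflict for Y: { 'd' }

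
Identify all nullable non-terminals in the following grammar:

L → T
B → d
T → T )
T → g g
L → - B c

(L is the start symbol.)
None

A non-terminal is nullable if it can derive ε (the empty string): either it has an ε-production, or it has a production whose right-hand side consists entirely of nullable non-terminals.

There are no ε-productions, so no non-terminal can derive ε.
No non-terminals are nullable.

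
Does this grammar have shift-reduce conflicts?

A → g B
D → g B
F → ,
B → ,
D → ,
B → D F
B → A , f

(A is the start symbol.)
A shift-reduce conflict occurs when an LR(0) state has both:
  - a complete (reduce) item [A → α .] (dot at the end), and
  - a shift item [B → β . c γ] (dot before a terminal).

Augment with A' → A and build the canonical LR(0) collection (I0 = CLOSURE({[A' → . A]}), then GOTO on every symbol after a dot until no new states appear). It has 13 states:
  I0: { [A → . g B], [A' → . A] }  — shift
  I1: { [A' → A .] }  — accept
  I2: { [A → . g B], [A → g . B], [B → . ,], [B → . A , f], [B → . D F], [D → . ,], [D → . g B] }  — shift
  I3: { [B → , .], [D → , .] }  — 2 reduces
  I4: { [B → A . , f] }  — shift
  I5: { [A → g B .] }  — reduce
  I6: { [B → D . F], [F → . ,] }  — shift
  I7: { [A → . g B], [A → g . B], [B → . ,], [B → . A , f], [B → . D F], [D → . ,], [D → . g B], [D → g . B] }  — shift
  I8: { [A → g B .], [D → g B .] }  — 2 reduces
  I9: { [F → , .] }  — reduce
  I10: { [B → D F .] }  — reduce
  I11: { [B → A , . f] }  — shift
  I12: { [B → A , f .] }  — reduce

No state contains both a complete item and a shift item.

Answer: No shift-reduce conflicts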